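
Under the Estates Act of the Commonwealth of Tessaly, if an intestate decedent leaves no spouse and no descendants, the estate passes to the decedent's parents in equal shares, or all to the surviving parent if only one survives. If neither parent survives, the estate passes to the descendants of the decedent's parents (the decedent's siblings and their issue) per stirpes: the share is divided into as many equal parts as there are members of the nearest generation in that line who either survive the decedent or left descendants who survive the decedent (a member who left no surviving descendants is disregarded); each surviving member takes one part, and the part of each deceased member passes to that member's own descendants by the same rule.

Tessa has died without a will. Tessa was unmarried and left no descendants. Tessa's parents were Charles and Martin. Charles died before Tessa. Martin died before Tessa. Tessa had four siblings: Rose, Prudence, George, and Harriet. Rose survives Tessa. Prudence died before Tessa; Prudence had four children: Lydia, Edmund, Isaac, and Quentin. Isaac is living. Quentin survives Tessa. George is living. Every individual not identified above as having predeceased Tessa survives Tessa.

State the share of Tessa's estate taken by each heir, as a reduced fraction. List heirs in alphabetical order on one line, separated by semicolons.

Edmund 1/16; George 1/4; Harriet 1/4; Isaac 1/16; Lydia 1/16; Quentin 1/16; Rose 1/4

Neither parent survives and there are no descendants, so the estate passes to Tessa's siblings and their issue per stirpes.
The estate is divided into 4 equal shares of 1/4 among Rose, Prudence, George, Harriet.
Rose is living and takes 1/4.
Prudence predeceased; the 1/4 allotted to Prudence's branch passes to Prudence's issue by representation.
The 1/4 is divided into 4 equal shares of 1/16 among Lydia, Edmund, Isaac, Quentin.
Lydia is living and takes 1/16.
Edmund is living and takes 1/16.
Isaac is living and takes 1/16.
Quentin is living and takes 1/16.
George is living and takes 1/4.
Harriet is living and takes 1/4.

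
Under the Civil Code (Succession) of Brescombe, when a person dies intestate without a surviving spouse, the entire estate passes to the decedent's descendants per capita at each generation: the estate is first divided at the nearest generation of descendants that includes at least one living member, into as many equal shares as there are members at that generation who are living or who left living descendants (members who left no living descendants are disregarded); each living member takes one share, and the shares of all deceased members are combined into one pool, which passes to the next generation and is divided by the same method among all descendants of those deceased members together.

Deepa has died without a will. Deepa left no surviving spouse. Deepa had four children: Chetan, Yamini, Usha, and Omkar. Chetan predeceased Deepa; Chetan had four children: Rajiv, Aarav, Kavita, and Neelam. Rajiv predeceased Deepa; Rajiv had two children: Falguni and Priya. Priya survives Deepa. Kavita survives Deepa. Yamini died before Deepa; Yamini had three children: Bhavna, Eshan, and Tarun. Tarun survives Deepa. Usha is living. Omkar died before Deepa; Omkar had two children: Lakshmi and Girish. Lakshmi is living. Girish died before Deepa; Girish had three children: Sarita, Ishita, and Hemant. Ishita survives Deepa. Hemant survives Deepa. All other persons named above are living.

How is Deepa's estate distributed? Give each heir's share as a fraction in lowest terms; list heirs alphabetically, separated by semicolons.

There is no surviving spouse, so the entire estate passes to Deepa's descendants per capita at each generation.
At generation 1 (Chetan, Yamini, Usha, Omkar) there are 4 shares of (1)/4 = 1/4 each.
Living: Usha — each takes 1/4.
Deceased: Chetan, Yamini, and Omkar. Their combined 3/4 is pooled and carried to generation 2.
At generation 2 (Rajiv, Aarav, Kavita, Neelam, Bhavna, Eshan, Tarun, Lakshmi, Girish) there are 9 shares of (3/4)/9 = 1/12 each.
Living: Aarav, Kavita, Neelam, Bhavna, Eshan, Tarun, and Lakshmi — each takes 1/12.
Deceased: Rajiv and Girish. Their combined 1/6 is pooled and carried to generation 3.
At generation 3 (Falguni, Priya, Sarita, Ishita, Hemant) there are 5 shares of (1/6)/5 = 1/30 each.
Living: Falguni, Priya, Sarita, Ishita, and Hemant — each takes 1/30.

Aarav 1/12; Bhavna 1/12; Eshan 1/12; Falguni 1/30; Hemant 1/30; Ishita 1/30; Kavita 1/12; Lakshmi 1/12; Neelam 1/12; Priya 1/30; Sarita 1/30; Tarun 1/12; Usha 1/4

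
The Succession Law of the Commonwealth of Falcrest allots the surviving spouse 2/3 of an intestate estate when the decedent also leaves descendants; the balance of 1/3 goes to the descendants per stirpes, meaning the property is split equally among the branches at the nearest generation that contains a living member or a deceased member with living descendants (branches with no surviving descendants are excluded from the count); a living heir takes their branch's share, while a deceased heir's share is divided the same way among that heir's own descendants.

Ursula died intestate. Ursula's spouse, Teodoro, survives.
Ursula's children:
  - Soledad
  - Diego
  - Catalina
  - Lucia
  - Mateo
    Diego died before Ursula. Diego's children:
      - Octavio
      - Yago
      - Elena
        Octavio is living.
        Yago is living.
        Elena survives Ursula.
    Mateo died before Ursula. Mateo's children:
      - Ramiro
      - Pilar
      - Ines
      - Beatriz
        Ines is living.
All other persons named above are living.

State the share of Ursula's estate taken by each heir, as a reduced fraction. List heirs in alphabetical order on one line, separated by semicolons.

Beatriz 1/60; Catalina 1/15; Elena 1/45; Ines 1/60; Lucia 1/15; Octavio 1/45; Pilar 1/60; Ramiro 1/60; Soledad 1/15; Teodoro 2/3; Yago 1/45

Teodoro, as surviving spouse, takes 2/3.
The remaining 1/3 passes to Ursula's descendants per stirpes.
The 1/3 is divided into 5 equal shares of 1/15 among Soledad, Diego, Catalina, Lucia, Mateo.
Soledad is living and takes 1/15.
Diego predeceased; the 1/15 allotted to Diego's branch passes to Diego's issue by representation.
The 1/15 is divided into 3 equal shares of 1/45 among Octavio, Yago, Elena.
Octavio is living and takes 1/45.
Yago is living and takes 1/45.
Elena is living and takes 1/45.
Catalina is living and takes 1/15.
Lucia is living and takes 1/15.
Mateo predeceased; the 1/15 allotted to Mateo's branch passes to Mateo's issue by representation.
The 1/15 is divided into 4 equal shares of 1/60 among Ramiro, Pilar, Ines, Beatriz.
Ramiro is living and takes 1/60.
Pilar is living and takes 1/60.
Ines is living and takes 1/60.
Beatriz is living and takes 1/60.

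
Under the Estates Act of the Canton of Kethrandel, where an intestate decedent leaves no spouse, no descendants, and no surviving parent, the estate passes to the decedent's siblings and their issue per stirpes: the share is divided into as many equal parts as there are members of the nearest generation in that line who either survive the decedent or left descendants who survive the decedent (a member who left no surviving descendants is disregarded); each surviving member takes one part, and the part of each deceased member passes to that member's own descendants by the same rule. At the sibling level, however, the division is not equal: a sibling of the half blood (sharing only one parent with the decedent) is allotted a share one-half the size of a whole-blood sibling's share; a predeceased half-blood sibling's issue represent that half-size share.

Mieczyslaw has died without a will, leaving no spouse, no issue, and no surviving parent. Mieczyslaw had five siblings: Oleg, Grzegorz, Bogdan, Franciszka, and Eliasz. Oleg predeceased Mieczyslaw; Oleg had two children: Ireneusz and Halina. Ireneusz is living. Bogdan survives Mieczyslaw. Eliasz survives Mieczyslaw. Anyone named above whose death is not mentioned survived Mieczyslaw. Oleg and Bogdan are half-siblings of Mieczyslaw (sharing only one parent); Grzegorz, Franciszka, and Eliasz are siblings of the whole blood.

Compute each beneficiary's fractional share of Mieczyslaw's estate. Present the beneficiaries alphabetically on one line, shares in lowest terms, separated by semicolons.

Bogdan 1/8; Eliasz 1/4; Franciszka 1/4; Grzegorz 1/4; Halina 1/16; Ireneusz 1/16

No spouse, descendants, or parent survives, so the estate passes to Mieczyslaw's siblings per stirpes.
Half-blood siblings count for one-half the weight of whole-blood siblings at the initial division.
Dividing 1 in proportion to weights (total weight 4): Oleg (weight 1/2) → 1/8; Grzegorz (weight 1) → 1/4; Bogdan (weight 1/2) → 1/8; Franciszka (weight 1) → 1/4; Eliasz (weight 1) → 1/4.
Oleg predeceased; the 1/8 allotted to Oleg's branch passes to Oleg's issue by representation.
The 1/8 is divided into 2 equal shares of 1/16 among Ireneusz, Halina.
Ireneusz is living and takes 1/16.
Halina is living and takes 1/16.
Grzegorz is living and takes 1/4.
Bogdan is living and takes 1/8.
Franciszka is living and takes 1/4.
Eliasz is living and takes 1/4.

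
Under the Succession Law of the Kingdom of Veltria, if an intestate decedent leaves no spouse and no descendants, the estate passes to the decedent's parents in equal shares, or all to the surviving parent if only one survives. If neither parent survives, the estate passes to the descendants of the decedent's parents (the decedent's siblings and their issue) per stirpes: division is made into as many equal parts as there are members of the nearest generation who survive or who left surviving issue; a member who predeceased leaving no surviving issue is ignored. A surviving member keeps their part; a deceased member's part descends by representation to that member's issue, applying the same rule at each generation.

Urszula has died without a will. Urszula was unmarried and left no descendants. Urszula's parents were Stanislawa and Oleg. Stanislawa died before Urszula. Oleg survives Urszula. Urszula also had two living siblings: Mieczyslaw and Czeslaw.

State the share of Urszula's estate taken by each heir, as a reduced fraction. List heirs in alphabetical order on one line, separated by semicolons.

Only one parent, Oleg, survives, so Oleg takes the entire estate. The siblings take nothing because a surviving parent has priority.

Oleg 1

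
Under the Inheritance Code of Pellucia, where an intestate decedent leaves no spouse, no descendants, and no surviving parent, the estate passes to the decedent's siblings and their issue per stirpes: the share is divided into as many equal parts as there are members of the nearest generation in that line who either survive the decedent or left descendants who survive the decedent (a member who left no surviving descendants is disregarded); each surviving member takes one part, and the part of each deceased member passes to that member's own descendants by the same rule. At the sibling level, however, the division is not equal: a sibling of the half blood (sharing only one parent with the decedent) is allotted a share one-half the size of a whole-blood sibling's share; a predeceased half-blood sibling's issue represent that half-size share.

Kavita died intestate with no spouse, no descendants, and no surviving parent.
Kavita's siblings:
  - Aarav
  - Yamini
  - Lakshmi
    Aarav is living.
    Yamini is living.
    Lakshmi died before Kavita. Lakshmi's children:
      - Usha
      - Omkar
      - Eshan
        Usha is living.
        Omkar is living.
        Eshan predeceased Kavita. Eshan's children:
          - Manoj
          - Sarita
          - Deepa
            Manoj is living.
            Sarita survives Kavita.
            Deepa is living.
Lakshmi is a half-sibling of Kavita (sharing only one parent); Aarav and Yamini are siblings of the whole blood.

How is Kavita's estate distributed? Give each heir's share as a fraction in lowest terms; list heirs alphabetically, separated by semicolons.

No spouse, descendants, or parent survives, so the estate passes to Kavita's siblings per stirpes.
Half-blood siblings count for one-half the weight of whole-blood siblings at the initial division.
Dividing 1 in proportion to weights (total weight 5/2): Aarav (weight 1) → 2/5; Yamini (weight 1) → 2/5; Lakshmi (weight 1/2) → 1/5.
Aarav is living and takes 2/5.
Yamini is living and takes 2/5.
Lakshmi predeceased; the 1/5 allotted to Lakshmi's branch passes to Lakshmi's issue by representation.
The 1/5 is divided into 3 equal shares of 1/15 among Usha, Omkar, Eshan.
Usha is living and takes 1/15.
Omkar is living and takes 1/15.
Eshan predeceased; the 1/15 allotted to Eshan's branch passes to Eshan's issue by representation.
The 1/15 is divided into 3 equal shares of 1/45 among Manoj, Sarita, Deepa.
Manoj is living and takes 1/45.
Sarita is living and takes 1/45.
Deepa is living and takes 1/45.

Aarav 2/5; Deepa 1/45; Manoj 1/45; Omkar 1/15; Sarita 1/45; Usha 1/15; Yamini 2/5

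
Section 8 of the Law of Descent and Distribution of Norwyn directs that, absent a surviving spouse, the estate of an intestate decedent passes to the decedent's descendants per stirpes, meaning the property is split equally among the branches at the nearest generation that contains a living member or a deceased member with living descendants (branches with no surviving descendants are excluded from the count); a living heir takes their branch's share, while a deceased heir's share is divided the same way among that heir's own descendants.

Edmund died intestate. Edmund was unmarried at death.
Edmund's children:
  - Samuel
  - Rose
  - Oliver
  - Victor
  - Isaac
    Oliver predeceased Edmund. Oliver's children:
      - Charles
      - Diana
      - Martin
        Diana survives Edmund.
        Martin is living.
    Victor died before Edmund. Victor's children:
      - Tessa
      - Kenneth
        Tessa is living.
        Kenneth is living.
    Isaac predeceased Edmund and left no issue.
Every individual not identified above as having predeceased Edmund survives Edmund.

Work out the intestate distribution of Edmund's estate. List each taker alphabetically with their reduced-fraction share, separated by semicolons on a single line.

There is no surviving spouse, so the entire estate passes to Edmund's descendants per stirpes.
Isaac left no surviving issue, so that branch lapses and is disregarded.
The estate is divided into 4 equal shares of 1/4 among Samuel, Rose, Oliver, Victor.
Samuel is living and takes 1/4.
Rose is living and takes 1/4.
Oliver predeceased; the 1/4 allotted to Oliver's branch passes to Oliver's issue by representation.
The 1/4 is divided into 3 equal shares of 1/12 among Charles, Diana, Martin.
Charles is living and takes 1/12.
Diana is living and takes 1/12.
Martin is living and takes 1/12.
Victor predeceased; the 1/4 allotted to Victor's branch passes to Victor's issue by representation.
The 1/4 is divided into 2 equal shares of 1/8 among Tessa, Kenneth.
Tessa is living and takes 1/8.
Kenneth is living and takes 1/8.

Charles 1/12; Diana 1/12; Kenneth 1/8; Martin 1/12; Rose 1/4; Samuel 1/4; Tessa 1/8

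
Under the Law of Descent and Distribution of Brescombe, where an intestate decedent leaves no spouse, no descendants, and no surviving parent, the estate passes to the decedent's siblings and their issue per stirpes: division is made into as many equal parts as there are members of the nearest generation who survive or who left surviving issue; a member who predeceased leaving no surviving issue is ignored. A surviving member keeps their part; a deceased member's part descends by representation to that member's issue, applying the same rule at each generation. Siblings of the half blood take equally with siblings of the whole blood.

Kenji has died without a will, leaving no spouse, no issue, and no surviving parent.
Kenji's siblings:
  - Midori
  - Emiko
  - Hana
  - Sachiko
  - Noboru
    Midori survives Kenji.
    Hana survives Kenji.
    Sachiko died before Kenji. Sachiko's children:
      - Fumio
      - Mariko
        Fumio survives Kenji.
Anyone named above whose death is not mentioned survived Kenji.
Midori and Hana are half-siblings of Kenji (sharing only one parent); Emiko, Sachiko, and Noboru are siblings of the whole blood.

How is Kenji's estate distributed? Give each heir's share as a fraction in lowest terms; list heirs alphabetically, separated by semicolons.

Emiko 1/5; Fumio 1/10; Hana 1/5; Mariko 1/10; Midori 1/5; Noboru 1/5

No spouse, descendants, or parent survives, so the estate passes to Kenji's siblings per stirpes.
Half-blood and whole-blood siblings take equally under the stated rule.
The estate is divided into 5 equal shares of 1/5 among Midori, Emiko, Hana, Sachiko, Noboru.
Midori is living and takes 1/5.
Emiko is living and takes 1/5.
Hana is living and takes 1/5.
Sachiko predeceased; the 1/5 allotted to Sachiko's branch passes to Sachiko's issue by representation.
The 1/5 is divided into 2 equal shares of 1/10 among Fumio, Mariko.
Fumio is living and takes 1/10.
Mariko is living and takes 1/10.
Noboru is living and takes 1/5.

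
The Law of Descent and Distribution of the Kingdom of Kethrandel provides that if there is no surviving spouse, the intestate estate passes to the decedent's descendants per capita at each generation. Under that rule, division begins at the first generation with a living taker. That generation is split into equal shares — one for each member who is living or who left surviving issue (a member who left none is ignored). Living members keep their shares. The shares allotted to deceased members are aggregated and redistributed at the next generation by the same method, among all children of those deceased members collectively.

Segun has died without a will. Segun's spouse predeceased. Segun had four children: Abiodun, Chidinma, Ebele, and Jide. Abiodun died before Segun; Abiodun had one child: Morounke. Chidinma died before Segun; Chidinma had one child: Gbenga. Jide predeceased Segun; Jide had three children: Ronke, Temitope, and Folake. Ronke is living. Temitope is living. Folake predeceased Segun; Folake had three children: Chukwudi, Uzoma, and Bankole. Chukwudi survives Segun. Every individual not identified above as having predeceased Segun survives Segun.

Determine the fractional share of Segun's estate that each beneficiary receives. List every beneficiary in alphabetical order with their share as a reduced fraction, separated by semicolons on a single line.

Bankole 1/20; Chukwudi 1/20; Ebele 1/4; Gbenga 3/20; Morounke 3/20; Ronke 3/20; Temitope 3/20; Uzoma 1/20

There is no surviving spouse, so the entire estate passes to Segun's descendants per capita at each generation.
At generation 1 (Abiodun, Chidinma, Ebele, Jide) there are 4 shares of (1)/4 = 1/4 each.
Living: Ebele — each takes 1/4.
Deceased: Abiodun, Chidinma, and Jide. Their combined 3/4 is pooled and carried to generation 2.
At generation 2 (Morounke, Gbenga, Ronke, Temitope, Folake) there are 5 shares of (3/4)/5 = 3/20 each.
Living: Morounke, Gbenga, Ronke, and Temitope — each takes 3/20.
Deceased: Folake. That 3/20 share is carried to generation 3.
At generation 3 (Chukwudi, Uzoma, Bankole) there are 3 shares of (3/20)/3 = 1/20 each.
Living: Chukwudi, Uzoma, and Bankole — each takes 1/20.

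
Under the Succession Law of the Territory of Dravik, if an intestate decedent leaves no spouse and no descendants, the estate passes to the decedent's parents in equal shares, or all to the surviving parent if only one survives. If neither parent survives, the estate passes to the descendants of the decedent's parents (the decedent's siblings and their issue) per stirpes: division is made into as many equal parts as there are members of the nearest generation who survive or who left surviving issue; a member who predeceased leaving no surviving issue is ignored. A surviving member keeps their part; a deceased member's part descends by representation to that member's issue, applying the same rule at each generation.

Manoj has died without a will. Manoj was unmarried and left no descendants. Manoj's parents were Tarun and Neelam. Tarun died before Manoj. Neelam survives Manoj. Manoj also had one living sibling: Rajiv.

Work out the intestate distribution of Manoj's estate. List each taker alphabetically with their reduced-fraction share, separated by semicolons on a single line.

Neelam 1

Only one parent, Neelam, survives, so Neelam takes the entire estate. The siblings take nothing because a surviving parent has priority.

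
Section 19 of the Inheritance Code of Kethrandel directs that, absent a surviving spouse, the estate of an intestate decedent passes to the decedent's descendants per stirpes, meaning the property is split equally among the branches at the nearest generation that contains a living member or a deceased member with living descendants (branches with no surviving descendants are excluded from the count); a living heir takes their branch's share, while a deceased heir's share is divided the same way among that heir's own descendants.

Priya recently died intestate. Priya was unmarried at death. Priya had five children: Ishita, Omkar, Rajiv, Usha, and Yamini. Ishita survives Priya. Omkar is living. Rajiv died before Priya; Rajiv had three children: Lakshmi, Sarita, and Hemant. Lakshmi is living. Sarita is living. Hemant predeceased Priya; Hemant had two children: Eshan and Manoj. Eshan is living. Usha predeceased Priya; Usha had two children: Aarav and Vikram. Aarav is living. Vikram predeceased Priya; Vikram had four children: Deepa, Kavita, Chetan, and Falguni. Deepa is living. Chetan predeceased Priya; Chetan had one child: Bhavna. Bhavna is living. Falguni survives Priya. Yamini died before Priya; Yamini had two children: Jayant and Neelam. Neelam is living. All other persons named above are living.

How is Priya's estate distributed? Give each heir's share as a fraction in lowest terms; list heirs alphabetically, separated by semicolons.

Aarav 1/10; Bhavna 1/40; Deepa 1/40; Eshan 1/30; Falguni 1/40; Ishita 1/5; Jayant 1/10; Kavita 1/40; Lakshmi 1/15; Manoj 1/30; Neelam 1/10; Omkar 1/5; Sarita 1/15

There is no surviving spouse, so the entire estate passes to Priya's descendants per stirpes.
The estate is divided into 5 equal shares of 1/5 among Ishita, Omkar, Rajiv, Usha, Yamini.
Ishita is living and takes 1/5.
Omkar is living and takes 1/5.
Rajiv predeceased; the 1/5 allotted to Rajiv's branch passes to Rajiv's issue by representation.
The 1/5 is divided into 3 equal shares of 1/15 among Lakshmi, Sarita, Hemant.
Lakshmi is living and takes 1/15.
Sarita is living and takes 1/15.
Hemant predeceased; the 1/15 allotted to Hemant's branch passes to Hemant's issue by representation.
The 1/15 is divided into 2 equal shares of 1/30 among Eshan, Manoj.
Eshan is living and takes 1/30.
Manoj is living and takes 1/30.
Usha predeceased; the 1/5 allotted to Usha's branch passes to Usha's issue by representation.
The 1/5 is divided into 2 equal shares of 1/10 among Aarav, Vikram.
Aarav is living and takes 1/10.
Vikram predeceased; the 1/10 allotted to Vikram's branch passes to Vikram's issue by representation.
The 1/10 is divided into 4 equal shares of 1/40 among Deepa, Kavita, Chetan, Falguni.
Deepa is living and takes 1/40.
Kavita is living and takes 1/40.
Chetan predeceased; the 1/40 allotted to Chetan's branch passes to Chetan's issue by representation.
Bhavna is the sole taker at this level and receives the full 1/40.
Falguni is living and takes 1/40.
Yamini predeceased; the 1/5 allotted to Yamini's branch passes to Yamini's issue by representation.
The 1/5 is divided into 2 equal shares of 1/10 among Jayant, Neelam.
Jayant is living and takes 1/10.
Neelam is living and takes 1/10.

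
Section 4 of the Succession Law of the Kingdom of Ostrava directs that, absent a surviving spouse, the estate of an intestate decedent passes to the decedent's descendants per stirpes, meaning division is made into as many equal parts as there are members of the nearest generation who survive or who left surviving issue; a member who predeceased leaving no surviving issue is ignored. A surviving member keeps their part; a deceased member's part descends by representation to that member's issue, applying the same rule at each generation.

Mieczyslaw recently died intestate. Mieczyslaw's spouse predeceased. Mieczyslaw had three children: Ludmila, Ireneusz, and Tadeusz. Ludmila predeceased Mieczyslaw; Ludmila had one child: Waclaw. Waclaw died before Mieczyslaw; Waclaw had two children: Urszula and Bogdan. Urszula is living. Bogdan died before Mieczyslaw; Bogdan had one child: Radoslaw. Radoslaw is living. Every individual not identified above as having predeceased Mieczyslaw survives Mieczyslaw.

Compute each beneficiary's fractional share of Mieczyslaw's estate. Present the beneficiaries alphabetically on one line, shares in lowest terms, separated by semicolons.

There is no surviving spouse, so the entire estate passes to Mieczyslaw's descendants per stirpes.
The estate is divided into 3 equal shares of 1/3 among Ludmila, Ireneusz, Tadeusz.
Ludmila predeceased; the 1/3 allotted to Ludmila's branch passes to Ludmila's issue by representation.
Waclaw's line is the sole branch at this level, so the full 1/3 passes to Waclaw's issue by representation.
The 1/3 is divided into 2 equal shares of 1/6 among Urszula, Bogdan.
Urszula is living and takes 1/6.
Bogdan predeceased; the 1/6 allotted to Bogdan's branch passes to Bogdan's issue by representation.
Radoslaw is the sole taker at this level and receives the full 1/6.
Ireneusz is living and takes 1/3.
Tadeusz is living and takes 1/3.

Ireneusz 1/3; Radoslaw 1/6; Tadeusz 1/3; Urszula 1/6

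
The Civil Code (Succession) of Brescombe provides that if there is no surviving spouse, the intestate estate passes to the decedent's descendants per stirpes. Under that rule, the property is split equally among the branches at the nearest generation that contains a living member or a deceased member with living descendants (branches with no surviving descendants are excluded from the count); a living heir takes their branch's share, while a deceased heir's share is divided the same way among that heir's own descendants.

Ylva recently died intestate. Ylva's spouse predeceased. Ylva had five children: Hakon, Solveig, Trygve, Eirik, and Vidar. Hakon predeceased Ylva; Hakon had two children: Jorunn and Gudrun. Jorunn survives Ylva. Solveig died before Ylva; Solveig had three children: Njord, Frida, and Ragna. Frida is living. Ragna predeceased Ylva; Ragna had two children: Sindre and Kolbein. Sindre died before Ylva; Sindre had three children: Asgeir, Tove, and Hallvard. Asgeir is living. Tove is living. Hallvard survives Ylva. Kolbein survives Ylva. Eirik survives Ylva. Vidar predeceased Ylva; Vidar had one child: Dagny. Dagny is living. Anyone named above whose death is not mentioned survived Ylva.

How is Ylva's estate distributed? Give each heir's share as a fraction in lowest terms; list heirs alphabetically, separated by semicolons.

There is no surviving spouse, so the entire estate passes to Ylva's descendants per stirpes.
The estate is divided into 5 equal shares of 1/5 among Hakon, Solveig, Trygve, Eirik, Vidar.
Hakon predeceased; the 1/5 allotted to Hakon's branch passes to Hakon's issue by representation.
The 1/5 is divided into 2 equal shares of 1/10 among Jorunn, Gudrun.
Jorunn is living and takes 1/10.
Gudrun is living and takes 1/10.
Solveig predeceased; the 1/5 allotted to Solveig's branch passes to Solveig's issue by representation.
The 1/5 is divided into 3 equal shares of 1/15 among Njord, Frida, Ragna.
Njord is living and takes 1/15.
Frida is living and takes 1/15.
Ragna predeceased; the 1/15 allotted to Ragna's branch passes to Ragna's issue by representation.
The 1/15 is divided into 2 equal shares of 1/30 among Sindre, Kolbein.
Sindre predeceased; the 1/30 allotted to Sindre's branch passes to Sindre's issue by representation.
The 1/30 is divided into 3 equal shares of 1/90 among Asgeir, Tove, Hallvard.
Asgeir is living and takes 1/90.
Tove is living and takes 1/90.
Hallvard is living and takes 1/90.
Kolbein is living and takes 1/30.
Trygve is living and takes 1/5.
Eirik is living and takes 1/5.
Vidar predeceased; the 1/5 allotted to Vidar's branch passes to Vidar's issue by representation.
Dagny is the sole taker at this level and receives the full 1/5.

Asgeir 1/90; Dagny 1/5; Eirik 1/5; Frida 1/15; Gudrun 1/10; Hallvard 1/90; Jorunn 1/10; Kolbein 1/30; Njord 1/15; Tove 1/90; Trygve 1/5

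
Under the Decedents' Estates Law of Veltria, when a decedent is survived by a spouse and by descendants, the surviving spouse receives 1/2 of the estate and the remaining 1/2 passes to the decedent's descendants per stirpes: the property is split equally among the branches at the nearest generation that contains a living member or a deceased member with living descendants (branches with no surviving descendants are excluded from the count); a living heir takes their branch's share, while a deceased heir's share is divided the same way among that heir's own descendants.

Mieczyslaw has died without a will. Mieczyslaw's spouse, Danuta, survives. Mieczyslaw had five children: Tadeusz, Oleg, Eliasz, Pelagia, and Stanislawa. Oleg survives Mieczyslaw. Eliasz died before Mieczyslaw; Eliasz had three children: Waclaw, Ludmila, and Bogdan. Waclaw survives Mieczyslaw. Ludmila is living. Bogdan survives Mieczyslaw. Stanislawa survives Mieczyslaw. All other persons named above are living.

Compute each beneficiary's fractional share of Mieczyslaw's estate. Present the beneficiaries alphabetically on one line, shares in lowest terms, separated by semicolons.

Danuta, as surviving spouse, takes 1/2.
The remaining 1/2 passes to Mieczyslaw's descendants per stirpes.
The 1/2 is divided into 5 equal shares of 1/10 among Tadeusz, Oleg, Eliasz, Pelagia, Stanislawa.
Tadeusz is living and takes 1/10.
Oleg is living and takes 1/10.
Eliasz predeceased; the 1/10 allotted to Eliasz's branch passes to Eliasz's issue by representation.
The 1/10 is divided into 3 equal shares of 1/30 among Waclaw, Ludmila, Bogdan.
Waclaw is living and takes 1/30.
Ludmila is living and takes 1/30.
Bogdan is living and takes 1/30.
Pelagia is living and takes 1/10.
Stanislawa is living and takes 1/10.

Bogdan 1/30; Danuta 1/2; Ludmila 1/30; Oleg 1/10; Pelagia 1/10; Stanislawa 1/10; Tadeusz 1/10; Waclaw 1/30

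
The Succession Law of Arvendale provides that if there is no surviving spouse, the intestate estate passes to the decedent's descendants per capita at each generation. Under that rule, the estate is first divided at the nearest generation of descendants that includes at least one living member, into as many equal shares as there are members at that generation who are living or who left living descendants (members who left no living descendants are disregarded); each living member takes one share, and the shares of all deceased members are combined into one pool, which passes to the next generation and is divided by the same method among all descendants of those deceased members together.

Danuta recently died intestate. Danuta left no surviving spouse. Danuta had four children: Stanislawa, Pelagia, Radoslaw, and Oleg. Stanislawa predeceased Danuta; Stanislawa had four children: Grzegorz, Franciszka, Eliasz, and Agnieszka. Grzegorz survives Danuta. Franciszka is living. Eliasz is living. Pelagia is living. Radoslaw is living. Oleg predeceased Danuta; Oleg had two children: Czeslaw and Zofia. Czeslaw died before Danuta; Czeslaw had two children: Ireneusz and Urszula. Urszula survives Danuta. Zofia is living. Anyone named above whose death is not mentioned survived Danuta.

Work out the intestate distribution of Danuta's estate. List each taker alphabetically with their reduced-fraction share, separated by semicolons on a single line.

There is no surviving spouse, so the entire estate passes to Danuta's descendants per capita at each generation.
At generation 1 (Stanislawa, Pelagia, Radoslaw, Oleg) there are 4 shares of (1)/4 = 1/4 each.
Living: Pelagia and Radoslaw — each takes 1/4.
Deceased: Stanislawa and Oleg. Their combined 1/2 is pooled and carried to generation 2.
At generation 2 (Grzegorz, Franciszka, Eliasz, Agnieszka, Czeslaw, Zofia) there are 6 shares of (1/2)/6 = 1/12 each.
Living: Grzegorz, Franciszka, Eliasz, Agnieszka, and Zofia — each takes 1/12.
Deceased: Czeslaw. That 1/12 share is carried to generation 3.
At generation 3 (Ireneusz, Urszula) there are 2 shares of (1/12)/2 = 1/24 each.
Living: Ireneusz and Urszula — each takes 1/24.

Agnieszka 1/12; Eliasz 1/12; Franciszka 1/12; Grzegorz 1/12; Ireneusz 1/24; Pelagia 1/4; Radoslaw 1/4; Urszula 1/24; Zofia 1/12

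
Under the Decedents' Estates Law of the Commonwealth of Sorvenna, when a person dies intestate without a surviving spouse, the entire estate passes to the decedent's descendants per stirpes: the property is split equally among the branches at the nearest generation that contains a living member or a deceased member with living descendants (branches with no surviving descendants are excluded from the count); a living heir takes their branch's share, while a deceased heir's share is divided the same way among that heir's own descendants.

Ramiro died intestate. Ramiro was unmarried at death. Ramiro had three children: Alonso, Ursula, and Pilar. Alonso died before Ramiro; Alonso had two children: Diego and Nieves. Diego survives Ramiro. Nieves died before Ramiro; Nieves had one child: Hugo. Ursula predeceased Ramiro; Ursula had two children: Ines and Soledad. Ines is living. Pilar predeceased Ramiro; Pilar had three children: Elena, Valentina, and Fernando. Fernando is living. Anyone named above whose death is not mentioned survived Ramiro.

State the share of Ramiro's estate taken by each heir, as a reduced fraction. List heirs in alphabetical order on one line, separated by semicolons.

There is no surviving spouse, so the entire estate passes to Ramiro's descendants per stirpes.
The estate is divided into 3 equal shares of 1/3 among Alonso, Ursula, Pilar.
Alonso predeceased; the 1/3 allotted to Alonso's branch passes to Alonso's issue by representation.
The 1/3 is divided into 2 equal shares of 1/6 among Diego, Nieves.
Diego is living and takes 1/6.
Nieves predeceased; the 1/6 allotted to Nieves's branch passes to Nieves's issue by representation.
Hugo is the sole taker at this level and receives the full 1/6.
Ursula predeceased; the 1/3 allotted to Ursula's branch passes to Ursula's issue by representation.
The 1/3 is divided into 2 equal shares of 1/6 among Ines, Soledad.
Ines is living and takes 1/6.
Soledad is living and takes 1/6.
Pilar predeceased; the 1/3 allotted to Pilar's branch passes to Pilar's issue by representation.
The 1/3 is divided into 3 equal shares of 1/9 among Elena, Valentina, Fernando.
Elena is living and takes 1/9.
Valentina is living and takes 1/9.
Fernando is living and takes 1/9.

Diego 1/6; Elena 1/9; Fernando 1/9; Hugo 1/6; Ines 1/6; Soledad 1/6; Valentina 1/9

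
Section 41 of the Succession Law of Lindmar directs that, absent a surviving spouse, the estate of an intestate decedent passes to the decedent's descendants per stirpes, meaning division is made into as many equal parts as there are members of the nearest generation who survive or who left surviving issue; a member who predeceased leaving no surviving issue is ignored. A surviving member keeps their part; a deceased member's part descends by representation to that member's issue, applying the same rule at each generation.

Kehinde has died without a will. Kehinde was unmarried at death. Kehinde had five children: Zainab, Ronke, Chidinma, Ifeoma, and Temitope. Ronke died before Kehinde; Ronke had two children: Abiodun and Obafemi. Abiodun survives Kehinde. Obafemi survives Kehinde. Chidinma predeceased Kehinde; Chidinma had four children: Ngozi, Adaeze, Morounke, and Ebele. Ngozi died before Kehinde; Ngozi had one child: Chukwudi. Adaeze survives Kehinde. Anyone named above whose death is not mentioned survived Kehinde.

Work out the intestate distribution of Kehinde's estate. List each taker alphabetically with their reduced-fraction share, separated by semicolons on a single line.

There is no surviving spouse, so the entire estate passes to Kehinde's descendants per stirpes.
The estate is divided into 5 equal shares of 1/5 among Zainab, Ronke, Chidinma, Ifeoma, Temitope.
Zainab is living and takes 1/5.
Ronke predeceased; the 1/5 allotted to Ronke's branch passes to Ronke's issue by representation.
The 1/5 is divided into 2 equal shares of 1/10 among Abiodun, Obafemi.
Abiodun is living and takes 1/10.
Obafemi is living and takes 1/10.
Chidinma predeceased; the 1/5 allotted to Chidinma's branch passes to Chidinma's issue by representation.
The 1/5 is divided into 4 equal shares of 1/20 among Ngozi, Adaeze, Morounke, Ebele.
Ngozi predeceased; the 1/20 allotted to Ngozi's branch passes to Ngozi's issue by representation.
Chukwudi is the sole taker at this level and receives the full 1/20.
Adaeze is living and takes 1/20.
Morounke is living and takes 1/20.
Ebele is living and takes 1/20.
Ifeoma is living and takes 1/5.
Temitope is living and takes 1/5.

Abiodun 1/10; Adaeze 1/20; Chukwudi 1/20; Ebele 1/20; Ifeoma 1/5; Morounke 1/20; Obafemi 1/10; Temitope 1/5; Zainab 1/5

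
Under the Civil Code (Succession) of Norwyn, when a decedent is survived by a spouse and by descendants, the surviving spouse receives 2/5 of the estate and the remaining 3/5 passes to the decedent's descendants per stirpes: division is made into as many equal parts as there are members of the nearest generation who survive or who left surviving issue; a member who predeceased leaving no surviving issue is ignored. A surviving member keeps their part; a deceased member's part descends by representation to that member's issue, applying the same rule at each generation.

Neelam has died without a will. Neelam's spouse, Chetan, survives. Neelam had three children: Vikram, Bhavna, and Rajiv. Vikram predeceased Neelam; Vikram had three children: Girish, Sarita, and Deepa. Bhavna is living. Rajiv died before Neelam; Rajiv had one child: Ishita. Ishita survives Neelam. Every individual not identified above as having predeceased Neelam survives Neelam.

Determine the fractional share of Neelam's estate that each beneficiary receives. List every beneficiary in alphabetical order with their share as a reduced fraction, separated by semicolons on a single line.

Bhavna 1/5; Chetan 2/5; Deepa 1/15; Girish 1/15; Ishita 1/5; Sarita 1/15

Chetan, as surviving spouse, takes 2/5.
The remaining 3/5 passes to Neelam's descendants per stirpes.
The 3/5 is divided into 3 equal shares of 1/5 among Vikram, Bhavna, Rajiv.
Vikram predeceased; the 1/5 allotted to Vikram's branch passes to Vikram's issue by representation.
The 1/5 is divided into 3 equal shares of 1/15 among Girish, Sarita, Deepa.
Girish is living and takes 1/15.
Sarita is living and takes 1/15.
Deepa is living and takes 1/15.
Bhavna is living and takes 1/5.
Rajiv predeceased; the 1/5 allotted to Rajiv's branch passes to Rajiv's issue by representation.
Ishita is the sole taker at this level and receives the full 1/5.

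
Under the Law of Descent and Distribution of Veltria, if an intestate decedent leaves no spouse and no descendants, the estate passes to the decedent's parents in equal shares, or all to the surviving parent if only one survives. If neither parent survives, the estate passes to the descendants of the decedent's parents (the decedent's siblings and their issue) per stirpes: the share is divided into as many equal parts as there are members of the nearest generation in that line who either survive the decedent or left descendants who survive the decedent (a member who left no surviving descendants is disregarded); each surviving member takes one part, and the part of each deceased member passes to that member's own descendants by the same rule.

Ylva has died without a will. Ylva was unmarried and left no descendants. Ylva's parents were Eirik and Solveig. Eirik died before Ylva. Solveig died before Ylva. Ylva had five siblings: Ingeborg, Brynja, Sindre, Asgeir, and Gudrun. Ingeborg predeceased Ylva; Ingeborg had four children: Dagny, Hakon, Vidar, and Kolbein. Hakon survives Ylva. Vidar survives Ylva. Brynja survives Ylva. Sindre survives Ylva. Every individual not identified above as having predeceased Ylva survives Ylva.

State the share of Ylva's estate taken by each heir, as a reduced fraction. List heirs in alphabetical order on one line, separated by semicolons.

Neither parent survives and there are no descendants, so the estate passes to Ylva's siblings and their issue per stirpes.
The estate is divided into 5 equal shares of 1/5 among Ingeborg, Brynja, Sindre, Asgeir, Gudrun.
Ingeborg predeceased; the 1/5 allotted to Ingeborg's branch passes to Ingeborg's issue by representation.
The 1/5 is divided into 4 equal shares of 1/20 among Dagny, Hakon, Vidar, Kolbein.
Dagny is living and takes 1/20.
Hakon is living and takes 1/20.
Vidar is living and takes 1/20.
Kolbein is living and takes 1/20.
Brynja is living and takes 1/5.
Sindre is living and takes 1/5.
Asgeir is living and takes 1/5.
Gudrun is living and takes 1/5.

Asgeir 1/5; Brynja 1/5; Dagny 1/20; Gudrun 1/5; Hakon 1/20; Kolbein 1/20; Sindre 1/5; Vidar 1/20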